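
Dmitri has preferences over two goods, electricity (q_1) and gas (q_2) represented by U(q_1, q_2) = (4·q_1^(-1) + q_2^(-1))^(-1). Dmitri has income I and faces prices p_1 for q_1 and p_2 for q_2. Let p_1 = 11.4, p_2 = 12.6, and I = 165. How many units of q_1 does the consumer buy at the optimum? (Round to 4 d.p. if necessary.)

MRS = MU_q_1/MU_q_2 = 4·(q_2/q_1)^(2). Set equal to p_1/p_2.
Hence q_2/q_1 = ((1/4)·p_1/p_2)^(1/(2)), i.e. raised to the 0.5 power.
With the ratio pinned down, the budget gives q_1* = I/(p_1 + p_2·(q_2/q_1)) and q_2* = (q_2/q_1)·q_1*.
Numerically q_2/q_1 = 0.475595, so q_1* = 165/(11.4 + 12.6·0.475595) = 9.4869.

q_1* = 9.4869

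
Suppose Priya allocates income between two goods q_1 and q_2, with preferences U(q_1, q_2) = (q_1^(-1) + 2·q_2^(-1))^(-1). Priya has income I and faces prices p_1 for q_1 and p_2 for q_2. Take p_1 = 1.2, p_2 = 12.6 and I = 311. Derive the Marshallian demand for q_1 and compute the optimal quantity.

MRS = MU_q_1/MU_q_2 = (1/2)·(q_2/q_1)^(2). Set equal to p_1/p_2.
Hence q_2/q_1 = (2·p_1/p_2)^(1/(2)), i.e. raised to the 0.5 power.
Substitute q_2 = (q_2/q_1)·q_1 into the budget: q_1* = I/(p_1 + p_2·(q_2/q_1)).
Numerically q_2/q_1 = 0.436436, so q_1* = 311/(1.2 + 12.6·0.436436) = 46.4242.

q_1* = 46.4242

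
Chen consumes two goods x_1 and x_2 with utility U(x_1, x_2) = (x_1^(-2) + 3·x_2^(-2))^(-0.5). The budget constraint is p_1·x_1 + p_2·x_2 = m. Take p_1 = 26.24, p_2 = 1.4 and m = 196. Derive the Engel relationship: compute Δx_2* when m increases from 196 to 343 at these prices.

Δx_2* = 17.8197

From the CES first-order condition, (1/3)·(x_2/x_1)^(3) = p_1/p_2.
Hence x_2/x_1 = (3·p_1/p_2)^(1/(3)), i.e. raised to the 1/3 power.
With the ratio pinned down, the budget gives x_1* = m/(p_1 + p_2·(x_2/x_1)) and x_2* = (x_2/x_1)·x_1*.
Numerically x_2/x_1 = 3.831061, so x_1* = 196/(26.24 + 1.4·3.831061) = 6.2018 and x_2* = 3.831061·6.2018 = 23.7597.
At m' = 343: x_2* = 41.5794. Change: 41.5794 − 23.7597 = 17.8197.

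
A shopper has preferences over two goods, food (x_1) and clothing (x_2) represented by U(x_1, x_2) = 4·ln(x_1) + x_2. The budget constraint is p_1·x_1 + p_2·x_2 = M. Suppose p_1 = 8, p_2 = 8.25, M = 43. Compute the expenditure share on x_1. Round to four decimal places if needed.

Set MRS = p_1/p_2: (4/x_1)/1 = p_1/p_2.
So x_1*(p_1,p_2) = 4·p_2/p_1, independent of income; and x_2* = (M − 4·p_2)/p_2.
At the given prices: x_1* = 4·8.25/8 = 4.125, and x_2* = 1.2121.
Expenditure on x_1: 8·4.125 = 33; share = 0.7674.

share on x_1 = 0.7674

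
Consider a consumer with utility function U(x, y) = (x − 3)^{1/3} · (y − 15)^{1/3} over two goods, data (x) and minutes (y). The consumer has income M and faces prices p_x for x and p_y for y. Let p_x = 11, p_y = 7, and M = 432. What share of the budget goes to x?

share on x = 0.4167

Discretionary income = 432 − 3·11 − 15·7 = 294; x* = 3 + 0.5·294/11 = 16.3636; y* = 15 + 0.5·294/7 = 36.
Expenditure on x: 11·16.3636 = 180; share = 0.4167.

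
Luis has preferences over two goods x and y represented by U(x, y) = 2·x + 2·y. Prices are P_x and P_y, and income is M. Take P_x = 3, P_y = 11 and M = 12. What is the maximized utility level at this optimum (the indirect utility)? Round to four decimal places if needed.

V = 8

x gives more utility per dollar, so spend all income on x: x* = M/P_x, y* = 0.
Numerically: x* = 4, y* = 0.
Utility at the optimum: U(4, 0) = 8.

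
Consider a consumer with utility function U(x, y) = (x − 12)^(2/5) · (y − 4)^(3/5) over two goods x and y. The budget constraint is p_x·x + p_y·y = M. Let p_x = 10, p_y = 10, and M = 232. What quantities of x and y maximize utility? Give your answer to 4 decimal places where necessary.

x* = 14.88, y* = 8.32

Let x' = x−12, y' = y−4. MRS = (2/3)·y'/x' = p_x/p_y.
After buying the subsistence bundle (12, 4), a share 0.4 of the remaining income goes to x: x* = 12 + 0.4·(M − 12p_x − 4p_y)/p_x.
Discretionary income = 232 − 12·10 − 4·10 = 72; x* = 12 + 0.4·72/10 = 14.88; y* = 4 + 0.6·72/10 = 8.32.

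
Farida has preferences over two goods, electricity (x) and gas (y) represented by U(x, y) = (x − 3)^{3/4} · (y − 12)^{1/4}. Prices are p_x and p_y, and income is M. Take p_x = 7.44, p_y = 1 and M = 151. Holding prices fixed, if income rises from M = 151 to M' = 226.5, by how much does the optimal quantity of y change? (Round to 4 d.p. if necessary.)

Δy* = 18.875

Let x' = x−3, y' = y−12. MRS = 3·y'/x' = p_x/p_y.
Substituting into the budget: x* = 3 + 0.75·(M − 3·p_x − 12·p_y)/p_x, and y* = 12 + 0.25·(…)/p_y.
Discretionary income = 151 − 3·7.44 − 12·1 = 116.68; y* = 12 + 0.25·116.68/1 = 41.17.
At M' = 226.5: y* = 60.045. Change: 60.045 − 41.17 = 18.875.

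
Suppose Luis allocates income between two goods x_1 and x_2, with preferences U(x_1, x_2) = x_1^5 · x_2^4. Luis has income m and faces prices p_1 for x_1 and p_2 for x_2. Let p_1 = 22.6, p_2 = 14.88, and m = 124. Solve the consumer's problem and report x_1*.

x_1* = 3.0482

MU_x_1/MU_x_2 = (5·x_2)/(4·x_1); tangency sets this equal to p_1/p_2.
Rearranging, p_2·x_2 = (4/5)·p_1·x_1. Substituting into the budget gives p_1·x_1·(1 + (4/5)) = m.
Demand: x_1*(p_1,p_2,m) = 5/9·m/p_1 and x_2* = 4/9·m/p_2.
At p_1=22.6, p_2=14.88, m=124: x_1* = 5/9·124/22.6 = 3.0482.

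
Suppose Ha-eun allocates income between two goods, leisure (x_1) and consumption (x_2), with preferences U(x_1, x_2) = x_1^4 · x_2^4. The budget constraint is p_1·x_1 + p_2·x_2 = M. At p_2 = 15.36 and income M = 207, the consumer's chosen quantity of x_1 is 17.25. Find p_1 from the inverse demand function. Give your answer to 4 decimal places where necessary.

p_1 = 6

The MRS is x_2/x_1. Set MRS = p_1/p_2.
Rearranging, p_2·x_2 = p_1·x_1. Substituting into the budget gives p_1·x_1·(1 + 1) = M.
Demand: x_1*(p_1,p_2,M) = 0.5·M/p_1 and x_2* = 0.5·M/p_2.
Set x_1* = 17.25 in the demand function and solve for p_1: p_1 = 6.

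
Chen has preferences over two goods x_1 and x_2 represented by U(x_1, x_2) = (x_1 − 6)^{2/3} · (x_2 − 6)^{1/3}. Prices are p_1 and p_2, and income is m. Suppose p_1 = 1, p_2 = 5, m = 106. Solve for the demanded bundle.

x_1* = 52.6667, x_2* = 10.6667

This is Cobb-Douglas in (x_1−6, x_2−6): tangency gives 2/3·p_2·(x_2−6) = 1/3·p_1·(x_1−6).
After buying the subsistence bundle (6, 6), a share 2/3 of the remaining income goes to x_1: x_1* = 6 + 2/3·(m − 6p_1 − 6p_2)/p_1.
Discretionary income = 106 − 6·1 − 6·5 = 70; x_1* = 6 + 2/3·70/1 = 52.6667; x_2* = 6 + 1/3·70/5 = 10.6667.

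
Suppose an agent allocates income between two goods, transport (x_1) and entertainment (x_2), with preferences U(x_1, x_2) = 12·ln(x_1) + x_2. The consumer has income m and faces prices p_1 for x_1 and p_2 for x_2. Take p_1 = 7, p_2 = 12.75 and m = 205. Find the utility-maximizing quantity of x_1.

x_1* = 21.8571

Set MRS = p_1/p_2: (12/x_1)/1 = p_1/p_2.
So x_1*(p_1,p_2) = 12·p_2/p_1, independent of income; and x_2* = (m − 12·p_2)/p_2.
At the given prices: x_1* = 12·12.75/7 = 21.8571.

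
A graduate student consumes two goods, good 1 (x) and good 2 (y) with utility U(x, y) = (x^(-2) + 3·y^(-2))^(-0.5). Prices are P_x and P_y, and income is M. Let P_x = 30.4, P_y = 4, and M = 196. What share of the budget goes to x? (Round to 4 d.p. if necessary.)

share on x = 0.7283

MRS = MU_x/MU_y = (1/3)·(y/x)^(3). Set equal to P_x/P_y.
Hence y/x = (3·P_x/P_y)^(1/(3)), i.e. raised to the 1/3 power.
Substitute y = (y/x)·x into the budget: x* = M/(P_x + P_y·(y/x)).
Numerically y/x = 2.8356, so x* = 196/(30.4 + 4·2.8356) = 4.6955 and y* = 2.8356·4.6955 = 13.3145.
Expenditure on x: 30.4·4.6955 = 142.7422; share = 0.7283.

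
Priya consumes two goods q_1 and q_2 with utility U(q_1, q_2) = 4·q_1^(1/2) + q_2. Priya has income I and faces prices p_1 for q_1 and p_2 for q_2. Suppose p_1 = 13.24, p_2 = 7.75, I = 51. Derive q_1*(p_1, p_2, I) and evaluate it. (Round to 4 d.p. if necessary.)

q_1* = 1.3705

MU_q_1 = 2/√q_1, MU_q_2 = 1. Tangency: 2/√q_1 = p_1/p_2.
Solve: √q_1 = 2·p_2/p_1, so q_1*(p_1,p_2) = (2·p_2/p_1)², and q_2* = (I − p_1·q_1*)/p_2.
Plugging in: q_1* = (2·7.75/13.24)² = 1.3705.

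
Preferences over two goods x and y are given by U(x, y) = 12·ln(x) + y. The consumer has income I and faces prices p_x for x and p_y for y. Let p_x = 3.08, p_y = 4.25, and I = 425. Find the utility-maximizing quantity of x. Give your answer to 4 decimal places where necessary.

x* = 16.5584

MU_x = 12/x, MU_y = 1. Tangency: 12/x = p_x/p_y.
So x*(p_x,p_y) = 12·p_y/p_x, independent of income; and y* = (I − 12·p_y)/p_y.
At the given prices: x* = 12·4.25/3.08 = 16.5584.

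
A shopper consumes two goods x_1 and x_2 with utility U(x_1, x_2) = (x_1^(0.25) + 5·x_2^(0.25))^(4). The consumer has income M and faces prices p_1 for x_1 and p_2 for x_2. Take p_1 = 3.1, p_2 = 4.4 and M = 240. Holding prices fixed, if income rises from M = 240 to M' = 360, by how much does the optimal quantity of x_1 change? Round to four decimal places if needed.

MU_x_1 ∝ x_1^(-0.75), MU_x_2 ∝ 5·x_2^(-0.75), so MRS = (1/5)·(x_2/x_1)^(0.75) = p_1/p_2.
Solve for the ratio: x_2/x_1 = [5·p_1/p_2]^(4/3).
With the ratio pinned down, the budget gives x_1* = M/(p_1 + p_2·(x_2/x_1)) and x_2* = (x_2/x_1)·x_1*.
Numerically x_2/x_1 = 5.360089, so x_1* = 240/(3.1 + 4.4·5.360089) = 8.994.
At M' = 360: x_1* = 13.491. Change: 13.491 − 8.994 = 4.497.

Δx_1* = 4.497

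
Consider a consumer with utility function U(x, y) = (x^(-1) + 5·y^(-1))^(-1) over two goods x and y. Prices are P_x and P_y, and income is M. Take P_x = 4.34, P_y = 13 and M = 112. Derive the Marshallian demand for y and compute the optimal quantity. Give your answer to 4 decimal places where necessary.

y* = 6.8463

From the CES first-order condition, (1/5)·(y/x)^(2) = P_x/P_y.
Hence y/x = (5·P_x/P_y)^(1/(2)), i.e. raised to the 0.5 power.
Substitute y = (y/x)·x into the budget: x* = M/(P_x + P_y·(y/x)).
Numerically y/x = 1.291987, so x* = 112/(4.34 + 13·1.291987) = 5.2991 and y* = 1.291987·5.2991 = 6.8463.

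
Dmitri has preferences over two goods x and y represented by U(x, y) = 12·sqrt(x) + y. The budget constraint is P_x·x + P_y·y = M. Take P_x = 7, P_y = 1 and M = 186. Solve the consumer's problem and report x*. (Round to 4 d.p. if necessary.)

Set MRS = P_x/P_y: 6·x^(−1/2) = P_x/P_y.
Solve: √x = 6·P_y/P_x, so x*(P_x,P_y) = (6·P_y/P_x)², and y* = (M − P_x·x*)/P_y.
Plugging in: x* = (6·1/7)² = 0.7347.

x* = 0.7347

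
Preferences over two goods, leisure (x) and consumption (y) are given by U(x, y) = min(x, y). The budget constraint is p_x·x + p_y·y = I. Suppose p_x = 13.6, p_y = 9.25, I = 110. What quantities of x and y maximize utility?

x* = 4.814, y* = 4.814

Leontief preferences: the optimum is at the kink where x/1 = y/1, i.e. y = x.
Budget: p_x·x + p_y·x = I, so (p_x + p_y)·x = I.
Demand: x*(p_x,p_y,I) = I/(p_x + p_y), y* = I/(p_x + p_y).
Here 13.6 + 9.25 = 22.85, giving x* = 4.814 and y* = 4.814.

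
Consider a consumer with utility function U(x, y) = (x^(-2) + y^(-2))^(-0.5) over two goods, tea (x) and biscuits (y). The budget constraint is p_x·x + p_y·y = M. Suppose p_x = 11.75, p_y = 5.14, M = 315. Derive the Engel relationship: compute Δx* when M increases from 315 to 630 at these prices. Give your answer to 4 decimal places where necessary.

With the ratio pinned down, the budget gives x* = M/(p_x + p_y·(y/x)) and y* = (y/x)·x*.
Numerically y/x = 1.317321, so x* = 315/(11.75 + 5.14·1.317321) = 17.0077.
At M' = 630: x* = 34.0154. Change: 34.0154 − 17.0077 = 17.0077.

Δx* = 17.0077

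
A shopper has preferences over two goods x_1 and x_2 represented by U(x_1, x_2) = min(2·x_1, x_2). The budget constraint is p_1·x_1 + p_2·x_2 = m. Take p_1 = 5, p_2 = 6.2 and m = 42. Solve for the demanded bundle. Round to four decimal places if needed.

Leontief preferences: the optimum is at the kink where x_1/1 = x_2/2, i.e. x_2 = 2·x_1.
Budget: p_1·x_1 + p_2·2·x_1 = m, so (p_1 + 2·p_2)·x_1 = m.
Demand: x_1*(p_1,p_2,m) = m/(p_1 + 2·p_2), x_2* = 2·m/(p_1 + 2·p_2).
Here 5 + 2·6.2 = 17.4, giving x_1* = 2.4138 and x_2* = 4.8276.

x_1* = 2.4138, x_2* = 4.8276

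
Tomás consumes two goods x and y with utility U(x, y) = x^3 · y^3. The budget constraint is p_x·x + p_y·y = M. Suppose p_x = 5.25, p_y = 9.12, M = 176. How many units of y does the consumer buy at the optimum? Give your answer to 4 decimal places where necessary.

The MRS is y/x. Set MRS = p_x/p_y.
So 3·p_y·y = 3·p_x·x; combined with the budget, a share 0.5 of income goes to x.
Demand: x*(p_x,p_y,M) = 0.5·M/p_x and y* = 0.5·M/p_y.
At p_x=5.25, p_y=9.12, M=176: y* = 0.5·176/9.12 = 9.6491.

y* = 9.6491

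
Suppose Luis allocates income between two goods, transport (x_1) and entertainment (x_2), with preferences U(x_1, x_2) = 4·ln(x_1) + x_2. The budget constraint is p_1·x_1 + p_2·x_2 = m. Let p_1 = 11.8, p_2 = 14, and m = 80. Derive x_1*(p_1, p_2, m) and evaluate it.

x_1* = 4.7458

MU_x_1 = 4/x_1, MU_x_2 = 1. Tangency: 4/x_1 = p_1/p_2.
So x_1*(p_1,p_2) = 4·p_2/p_1, independent of income; and x_2* = (m − 4·p_2)/p_2.
At the given prices: x_1* = 4·14/11.8 = 4.7458.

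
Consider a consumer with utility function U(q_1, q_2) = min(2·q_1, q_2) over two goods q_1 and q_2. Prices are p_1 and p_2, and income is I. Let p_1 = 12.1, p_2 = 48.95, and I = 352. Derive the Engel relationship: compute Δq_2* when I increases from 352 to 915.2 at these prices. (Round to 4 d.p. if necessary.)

Δq_2* = 10.24

With perfect complements, no substitution: consume in ratio q_1:q_2 = 1:2.
Budget: p_1·q_1 + p_2·2·q_1 = I, so (p_1 + 2·p_2)·q_1 = I.
Demand: q_1*(p_1,p_2,I) = I/(p_1 + 2·p_2), q_2* = 2·I/(p_1 + 2·p_2).
Here 12.1 + 2·48.95 = 110, giving q_2* = 6.4.
At I' = 915.2: q_2* = 16.64. Change: 16.64 − 6.4 = 10.24.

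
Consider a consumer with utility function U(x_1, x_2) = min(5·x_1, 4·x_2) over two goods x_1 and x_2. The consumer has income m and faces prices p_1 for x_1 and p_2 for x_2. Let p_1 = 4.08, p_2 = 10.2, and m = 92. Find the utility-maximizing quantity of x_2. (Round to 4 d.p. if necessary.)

x_2* = 6.833

Leontief preferences: the optimum is at the kink where x_1/4 = x_2/5, i.e. x_2 = (5/4)·x_1.
Budget: p_1·x_1 + p_2·(5/4)·x_1 = m, so (4·p_1 + 5·p_2)·x_1 = 4·m.
Demand: x_1*(p_1,p_2,m) = 4·m/(4·p_1 + 5·p_2), x_2* = 5·m/(4·p_1 + 5·p_2).
Here 4·4.08 + 5·10.2 = 67.32, giving x_2* = 6.833.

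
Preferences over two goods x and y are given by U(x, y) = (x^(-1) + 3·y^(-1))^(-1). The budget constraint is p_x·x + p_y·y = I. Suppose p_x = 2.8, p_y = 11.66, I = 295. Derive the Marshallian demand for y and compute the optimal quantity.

MU_x ∝ x^(-2), MU_y ∝ 3·y^(-2), so MRS = (1/3)·(y/x)^(2) = p_x/p_y.
Solve for the ratio: y/x = [3·p_x/p_y]^(0.5).
With the ratio pinned down, the budget gives x* = I/(p_x + p_y·(y/x)) and y* = (y/x)·x*.
Numerically y/x = 0.848771, so x* = 295/(2.8 + 11.66·0.848771) = 23.2344 and y* = 0.848771·23.2344 = 19.7207.

y* = 19.7207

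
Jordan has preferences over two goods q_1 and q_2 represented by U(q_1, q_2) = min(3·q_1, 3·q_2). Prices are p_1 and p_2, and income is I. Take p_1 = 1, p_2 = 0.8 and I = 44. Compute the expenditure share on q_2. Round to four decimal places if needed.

share on q_2 = 0.4444

With perfect complements, no substitution: consume in ratio q_1:q_2 = 3:3.
Budget: p_1·q_1 + p_2·q_1 = I, so (3·p_1 + 3·p_2)·q_1 = 3·I.
Demand: q_1*(p_1,p_2,I) = 3·I/(3·p_1 + 3·p_2), q_2* = 3·I/(3·p_1 + 3·p_2).
Here 3·1 + 3·0.8 = 5.4, giving q_1* = 24.4444 and q_2* = 24.4444.
Expenditure on q_2: 0.8·24.4444 = 19.5556; share = 0.4444.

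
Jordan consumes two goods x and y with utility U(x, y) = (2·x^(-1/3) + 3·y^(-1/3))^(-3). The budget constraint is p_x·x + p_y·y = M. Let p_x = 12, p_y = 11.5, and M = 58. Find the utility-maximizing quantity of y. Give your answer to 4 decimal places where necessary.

Numerically y/x = 1.399365, so x* = 58/(12 + 11.5·1.399365) = 2.0646 and y* = 1.399365·2.0646 = 2.8891.

y* = 2.8891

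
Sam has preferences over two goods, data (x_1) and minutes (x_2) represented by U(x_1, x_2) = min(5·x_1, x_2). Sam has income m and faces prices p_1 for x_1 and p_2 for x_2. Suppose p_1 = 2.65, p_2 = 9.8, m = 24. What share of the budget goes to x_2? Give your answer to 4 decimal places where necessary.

share on x_2 = 0.9487

Leontief preferences: the optimum is at the kink where x_1/1 = x_2/5, i.e. x_2 = 5·x_1.
Budget: p_1·x_1 + p_2·5·x_1 = m, so (p_1 + 5·p_2)·x_1 = m.
Demand: x_1*(p_1,p_2,m) = m/(p_1 + 5·p_2), x_2* = 5·m/(p_1 + 5·p_2).
Here 2.65 + 5·9.8 = 51.65, giving x_1* = 0.4647 and x_2* = 2.3233.
Expenditure on x_2: 9.8·2.3233 = 22.7686; share = 0.9487.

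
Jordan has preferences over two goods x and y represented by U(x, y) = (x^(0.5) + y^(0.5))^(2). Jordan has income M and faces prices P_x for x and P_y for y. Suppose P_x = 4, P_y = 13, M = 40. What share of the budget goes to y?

share on y = 0.2353

MRS = MU_x/MU_y = (y/x)^(0.5). Set equal to P_x/P_y.
Solve for the ratio: y/x = [P_x/P_y]^(2).
With the ratio pinned down, the budget gives x* = M/(P_x + P_y·(y/x)) and y* = (y/x)·x*.
Numerically y/x = 0.094675, so x* = 40/(4 + 13·0.094675) = 7.6471 and y* = 0.094675·7.6471 = 0.724.
Expenditure on y: 13·0.724 = 9.4118; share = 0.2353.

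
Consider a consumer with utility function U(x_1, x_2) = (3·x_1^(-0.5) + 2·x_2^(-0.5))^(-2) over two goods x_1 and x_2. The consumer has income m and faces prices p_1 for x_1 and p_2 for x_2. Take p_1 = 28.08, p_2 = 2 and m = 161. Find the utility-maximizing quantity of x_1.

From the CES first-order condition, (3/2)·(x_2/x_1)^(1.5) = p_1/p_2.
Solve for the ratio: x_2/x_1 = [(2/3)·p_1/p_2]^(2/3).
Substitute x_2 = (x_2/x_1)·x_1 into the budget: x_1* = m/(p_1 + p_2·(x_2/x_1)).
Numerically x_2/x_1 = 4.441373, so x_1* = 161/(28.08 + 2·4.441373) = 4.3557.

x_1* = 4.3557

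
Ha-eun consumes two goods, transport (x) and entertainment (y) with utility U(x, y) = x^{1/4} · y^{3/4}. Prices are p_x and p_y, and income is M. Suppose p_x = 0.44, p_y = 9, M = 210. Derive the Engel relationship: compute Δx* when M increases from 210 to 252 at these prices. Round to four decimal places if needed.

MU_x/MU_y = (0.25·y)/(0.75·x); tangency sets this equal to p_x/p_y.
Rearranging, p_y·y = 3·p_x·x. Substituting into the budget gives p_x·x·(1 + 3) = M.
Demand: x*(p_x,p_y,M) = 0.25·M/p_x and y* = 0.75·M/p_y.
At p_x=0.44, p_y=9, M=210: x* = 0.25·210/0.44 = 119.3182.
At M' = 252: x* = 143.1818. Change: 143.1818 − 119.3182 = 23.8636.

Δx* = 23.8636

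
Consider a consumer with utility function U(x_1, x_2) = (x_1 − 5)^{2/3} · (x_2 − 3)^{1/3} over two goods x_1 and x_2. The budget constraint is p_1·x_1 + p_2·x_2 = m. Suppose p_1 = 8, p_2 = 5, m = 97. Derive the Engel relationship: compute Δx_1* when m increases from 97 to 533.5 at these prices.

Δx_1* = 36.375

This is Cobb-Douglas in (x_1−5, x_2−3): tangency gives 2/3·p_2·(x_2−3) = 1/3·p_1·(x_1−5).
After buying the subsistence bundle (5, 3), a share 2/3 of the remaining income goes to x_1: x_1* = 5 + 2/3·(m − 5p_1 − 3p_2)/p_1.
Discretionary income = 97 − 5·8 − 3·5 = 42; x_1* = 5 + 2/3·42/8 = 8.5.
At m' = 533.5: x_1* = 44.875. Change: 44.875 − 8.5 = 36.375.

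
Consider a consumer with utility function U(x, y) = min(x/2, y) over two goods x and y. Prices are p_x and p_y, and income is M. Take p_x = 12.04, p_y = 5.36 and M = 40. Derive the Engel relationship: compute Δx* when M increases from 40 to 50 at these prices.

Demand: x*(p_x,p_y,M) = 2·M/(2·p_x + p_y), y* = M/(2·p_x + p_y).
Here 2·12.04 + 5.36 = 29.44, giving x* = 2.7174.
At M' = 50: x* = 3.3967. Change: 3.3967 − 2.7174 = 0.6793.

Δx* = 0.6793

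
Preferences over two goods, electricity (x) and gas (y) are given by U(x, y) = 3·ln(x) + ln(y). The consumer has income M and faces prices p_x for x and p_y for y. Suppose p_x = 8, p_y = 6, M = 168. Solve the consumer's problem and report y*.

Demand: x*(p_x,p_y,M) = 0.75·M/p_x and y* = 0.25·M/p_y.
At p_x=8, p_y=6, M=168: y* = 0.25·168/6 = 7.

y* = 7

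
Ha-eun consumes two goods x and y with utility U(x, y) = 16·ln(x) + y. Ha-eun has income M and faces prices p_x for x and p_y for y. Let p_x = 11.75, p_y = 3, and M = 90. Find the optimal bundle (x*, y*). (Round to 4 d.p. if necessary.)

So x*(p_x,p_y) = 16·p_y/p_x, independent of income; and y* = (M − 16·p_y)/p_y.
At the given prices: x* = 16·3/11.75 = 4.0851, and y* = 14.

x* = 4.0851, y* = 14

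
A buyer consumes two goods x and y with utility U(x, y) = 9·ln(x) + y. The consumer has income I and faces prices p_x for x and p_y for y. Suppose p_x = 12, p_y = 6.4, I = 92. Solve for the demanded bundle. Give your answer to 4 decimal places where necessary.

At the given prices: x* = 9·6.4/12 = 4.8, and y* = 5.375.

x* = 4.8, y* = 5.375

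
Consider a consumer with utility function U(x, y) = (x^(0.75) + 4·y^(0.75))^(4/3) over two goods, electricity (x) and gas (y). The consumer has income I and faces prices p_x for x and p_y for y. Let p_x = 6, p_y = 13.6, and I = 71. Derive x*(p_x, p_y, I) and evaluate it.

x* = 0.5149

Numerically y/x = 9.69816, so x* = 71/(6 + 13.6·9.69816) = 0.5149.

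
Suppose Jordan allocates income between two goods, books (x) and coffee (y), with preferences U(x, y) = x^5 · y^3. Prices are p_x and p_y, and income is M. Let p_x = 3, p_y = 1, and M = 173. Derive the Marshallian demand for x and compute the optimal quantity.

x* = 36.0417

MU_x/MU_y = (5·y)/(3·x); tangency sets this equal to p_x/p_y.
Rearranging, p_y·y = (3/5)·p_x·x. Substituting into the budget gives p_x·x·(1 + (3/5)) = M.
Demand: x*(p_x,p_y,M) = 0.625·M/p_x and y* = 0.375·M/p_y.
At p_x=3, p_y=1, M=173: x* = 0.625·173/3 = 36.0417.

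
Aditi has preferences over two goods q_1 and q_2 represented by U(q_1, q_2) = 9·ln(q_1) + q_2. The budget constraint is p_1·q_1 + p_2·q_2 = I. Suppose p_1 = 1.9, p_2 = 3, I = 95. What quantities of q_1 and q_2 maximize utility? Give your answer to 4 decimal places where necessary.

q_1* = 14.2105, q_2* = 22.6667

MU_q_1 = 9/q_1, MU_q_2 = 1. Tangency: 9/q_1 = p_1/p_2.
So q_1*(p_1,p_2) = 9·p_2/p_1, independent of income; and q_2* = (I − 9·p_2)/p_2.
At the given prices: q_1* = 9·3/1.9 = 14.2105, and q_2* = 22.6667.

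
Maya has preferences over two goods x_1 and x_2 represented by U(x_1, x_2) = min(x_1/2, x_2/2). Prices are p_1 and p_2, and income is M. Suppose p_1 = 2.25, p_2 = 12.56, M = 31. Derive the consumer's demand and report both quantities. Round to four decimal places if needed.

x_1* = 2.0932, x_2* = 2.0932

Demand: x_1*(p_1,p_2,M) = 2·M/(2·p_1 + 2·p_2), x_2* = 2·M/(2·p_1 + 2·p_2).
Here 2·2.25 + 2·12.56 = 29.62, giving x_1* = 2.0932 and x_2* = 2.0932.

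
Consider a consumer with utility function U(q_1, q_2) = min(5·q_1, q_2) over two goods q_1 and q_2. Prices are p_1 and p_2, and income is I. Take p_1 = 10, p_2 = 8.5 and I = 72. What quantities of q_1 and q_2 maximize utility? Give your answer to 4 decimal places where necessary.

q_1* = 1.3714, q_2* = 6.8571

With perfect complements, no substitution: consume in ratio q_1:q_2 = 1:5.
Budget: p_1·q_1 + p_2·5·q_1 = I, so (p_1 + 5·p_2)·q_1 = I.
Demand: q_1*(p_1,p_2,I) = I/(p_1 + 5·p_2), q_2* = 5·I/(p_1 + 5·p_2).
Here 10 + 5·8.5 = 52.5, giving q_1* = 1.3714 and q_2* = 6.8571.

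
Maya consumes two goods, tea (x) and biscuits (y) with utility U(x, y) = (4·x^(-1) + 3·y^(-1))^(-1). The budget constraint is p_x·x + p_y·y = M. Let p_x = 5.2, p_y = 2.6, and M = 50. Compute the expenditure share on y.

MU_x ∝ 4·x^(-2), MU_y ∝ 3·y^(-2), so MRS = (4/3)·(y/x)^(2) = p_x/p_y.
Hence y/x = ((3/4)·p_x/p_y)^(1/(2)), i.e. raised to the 0.5 power.
Substitute y = (y/x)·x into the budget: x* = M/(p_x + p_y·(y/x)).
Numerically y/x = 1.224745, so x* = 50/(5.2 + 2.6·1.224745) = 5.9635 and y* = 1.224745·5.9635 = 7.3038.
Expenditure on y: 2.6·7.3038 = 18.9898; share = 0.3798.

share on y = 0.3798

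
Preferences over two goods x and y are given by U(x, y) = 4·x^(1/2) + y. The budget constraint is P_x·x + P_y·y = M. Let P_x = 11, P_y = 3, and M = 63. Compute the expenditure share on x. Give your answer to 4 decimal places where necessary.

share on x = 0.0519

Utility is quasi-linear in y; the FOC for x is 2/√x = P_x/P_y.
Thus x* = (2·P_y/P_x)² — independent of M — with the rest of income spent on y.
Plugging in: x* = (2·3/11)² = 0.2975, y* = 19.9091.
Expenditure on x: 11·0.2975 = 3.2727; share = 0.0519.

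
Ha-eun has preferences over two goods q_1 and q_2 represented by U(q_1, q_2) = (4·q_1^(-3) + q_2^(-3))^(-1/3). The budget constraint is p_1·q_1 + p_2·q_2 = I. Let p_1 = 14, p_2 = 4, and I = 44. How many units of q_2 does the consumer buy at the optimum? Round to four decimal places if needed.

q_2* = 2.3816

Substitute q_2 = (q_2/q_1)·q_1 into the budget: q_1* = I/(p_1 + p_2·(q_2/q_1)).
Numerically q_2/q_1 = 0.967168, so q_1* = 44/(14 + 4·0.967168) = 2.4624 and q_2* = 0.967168·2.4624 = 2.3816.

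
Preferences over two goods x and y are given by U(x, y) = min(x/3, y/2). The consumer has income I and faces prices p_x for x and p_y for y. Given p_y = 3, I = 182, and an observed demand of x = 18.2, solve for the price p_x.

p_x = 8

Leontief preferences: the optimum is at the kink where x/3 = y/2, i.e. y = (2/3)·x.
Budget: p_x·x + p_y·(2/3)·x = I, so (3·p_x + 2·p_y)·x = 3·I.
Demand: x*(p_x,p_y,I) = 3·I/(3·p_x + 2·p_y), y* = 2·I/(3·p_x + 2·p_y).
Set x* = 18.2 in the demand function and solve for p_x: p_x = 8.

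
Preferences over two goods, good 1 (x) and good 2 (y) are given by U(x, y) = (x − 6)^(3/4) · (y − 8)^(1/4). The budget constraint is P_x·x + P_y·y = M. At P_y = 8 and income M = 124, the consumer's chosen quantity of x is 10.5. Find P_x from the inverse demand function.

MRS = 3·(y−8)/(x−6). Tangency with P_x/P_y gives y−8 = (1/3)·(P_x/P_y)·(x−6).
After buying the subsistence bundle (6, 8), a share 0.75 of the remaining income goes to x: x* = 6 + 0.75·(M − 6P_x − 8P_y)/P_x.
Set x* = 10.5 in the demand function and solve for P_x: P_x = 5.

P_x = 5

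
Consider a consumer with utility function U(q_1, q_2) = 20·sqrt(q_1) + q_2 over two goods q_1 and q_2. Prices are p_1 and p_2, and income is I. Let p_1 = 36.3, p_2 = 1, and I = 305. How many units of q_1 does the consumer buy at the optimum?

q_1* = 0.0759

Set MRS = p_1/p_2: 10·q_1^(−1/2) = p_1/p_2.
Thus q_1* = (10·p_2/p_1)² — independent of I — with the rest of income spent on q_2.
Plugging in: q_1* = (10·1/36.3)² = 0.0759.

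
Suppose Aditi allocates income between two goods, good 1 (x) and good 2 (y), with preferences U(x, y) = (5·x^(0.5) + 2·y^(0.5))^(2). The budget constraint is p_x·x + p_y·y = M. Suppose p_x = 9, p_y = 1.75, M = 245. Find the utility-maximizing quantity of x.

x* = 14.9338

From the CES first-order condition, (5/2)·(y/x)^(0.5) = p_x/p_y.
Solve for the ratio: y/x = [(2/5)·p_x/p_y]^(2).
With the ratio pinned down, the budget gives x* = M/(p_x + p_y·(y/x)) and y* = (y/x)·x*.
Numerically y/x = 4.231837, so x* = 245/(9 + 1.75·4.231837) = 14.9338.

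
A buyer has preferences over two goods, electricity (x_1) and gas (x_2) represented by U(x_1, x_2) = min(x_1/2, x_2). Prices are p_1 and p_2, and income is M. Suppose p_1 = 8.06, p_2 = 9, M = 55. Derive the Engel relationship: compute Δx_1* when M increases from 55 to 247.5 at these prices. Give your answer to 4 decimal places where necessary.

Δx_1* = 15.3264

Leontief preferences: the optimum is at the kink where x_1/2 = x_2/1, i.e. x_2 = (1/2)·x_1.
Budget: p_1·x_1 + p_2·(1/2)·x_1 = M, so (2·p_1 + p_2)·x_1 = 2·M.
Demand: x_1*(p_1,p_2,M) = 2·M/(2·p_1 + p_2), x_2* = M/(2·p_1 + p_2).
Here 2·8.06 + 9 = 25.12, giving x_1* = 4.379.
At M' = 247.5: x_1* = 19.7054. Change: 19.7054 − 4.379 = 15.3264.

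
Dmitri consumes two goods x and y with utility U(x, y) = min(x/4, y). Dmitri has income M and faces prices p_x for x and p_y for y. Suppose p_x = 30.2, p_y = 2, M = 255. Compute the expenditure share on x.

share on x = 0.9837

With perfect complements, no substitution: consume in ratio x:y = 4:1.
Budget: p_x·x + p_y·(1/4)·x = M, so (4·p_x + p_y)·x = 4·M.
Demand: x*(p_x,p_y,M) = 4·M/(4·p_x + p_y), y* = M/(4·p_x + p_y).
Here 4·30.2 + 2 = 122.8, giving x* = 8.3062 and y* = 2.0765.
Expenditure on x: 30.2·8.3062 = 250.8469; share = 0.9837.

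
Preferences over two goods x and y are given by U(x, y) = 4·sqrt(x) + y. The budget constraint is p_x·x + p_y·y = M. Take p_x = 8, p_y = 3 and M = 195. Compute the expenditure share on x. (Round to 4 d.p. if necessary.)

Set MRS = p_x/p_y: 2·x^(−1/2) = p_x/p_y.
Thus x* = (2·p_y/p_x)² — independent of M — with the rest of income spent on y.
Plugging in: x* = (2·3/8)² = 0.5625, y* = 63.5.
Expenditure on x: 8·0.5625 = 4.5; share = 0.0231.

share on x = 0.0231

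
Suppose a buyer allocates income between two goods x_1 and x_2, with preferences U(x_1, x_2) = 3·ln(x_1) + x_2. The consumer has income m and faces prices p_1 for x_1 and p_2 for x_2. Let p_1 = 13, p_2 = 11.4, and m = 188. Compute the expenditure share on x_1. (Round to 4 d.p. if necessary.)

share on x_1 = 0.1819

MU_x_1 = 3/x_1, MU_x_2 = 1. Tangency: 3/x_1 = p_1/p_2.
So x_1*(p_1,p_2) = 3·p_2/p_1, independent of income; and x_2* = (m − 3·p_2)/p_2.
At the given prices: x_1* = 3·11.4/13 = 2.6308, and x_2* = 13.4912.
Expenditure on x_1: 13·2.6308 = 34.2; share = 0.1819.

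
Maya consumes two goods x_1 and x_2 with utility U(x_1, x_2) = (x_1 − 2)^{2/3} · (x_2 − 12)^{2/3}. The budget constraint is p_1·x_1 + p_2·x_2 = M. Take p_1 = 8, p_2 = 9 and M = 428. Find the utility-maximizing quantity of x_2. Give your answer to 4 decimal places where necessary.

x_2* = 28.8889

Let x_1' = x_1−2, x_2' = x_2−12. MRS = x_2'/x_1' = p_1/p_2.
After buying the subsistence bundle (2, 12), a share 0.5 of the remaining income goes to x_1: x_1* = 2 + 0.5·(M − 2p_1 − 12p_2)/p_1.
Discretionary income = 428 − 2·8 − 12·9 = 304; x_2* = 12 + 0.5·304/9 = 28.8889.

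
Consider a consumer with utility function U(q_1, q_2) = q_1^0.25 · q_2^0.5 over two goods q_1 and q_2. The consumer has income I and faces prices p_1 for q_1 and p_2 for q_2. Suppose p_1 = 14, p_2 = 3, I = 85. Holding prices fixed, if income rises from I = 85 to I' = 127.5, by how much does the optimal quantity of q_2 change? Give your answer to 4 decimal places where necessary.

Δq_2* = 9.4444

At p_1=14, p_2=3, I=85: q_2* = 2/3·85/3 = 18.8889.
At I' = 127.5: q_2* = 28.3333. Change: 28.3333 − 18.8889 = 9.4444.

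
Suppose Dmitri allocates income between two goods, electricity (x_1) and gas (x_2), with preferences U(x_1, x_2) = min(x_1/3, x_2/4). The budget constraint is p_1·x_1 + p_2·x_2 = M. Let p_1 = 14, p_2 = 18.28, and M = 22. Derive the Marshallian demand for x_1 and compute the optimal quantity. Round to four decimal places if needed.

Demand: x_1*(p_1,p_2,M) = 3·M/(3·p_1 + 4·p_2), x_2* = 4·M/(3·p_1 + 4·p_2).
Here 3·14 + 4·18.28 = 115.12, giving x_1* = 0.5733.

x_1* = 0.5733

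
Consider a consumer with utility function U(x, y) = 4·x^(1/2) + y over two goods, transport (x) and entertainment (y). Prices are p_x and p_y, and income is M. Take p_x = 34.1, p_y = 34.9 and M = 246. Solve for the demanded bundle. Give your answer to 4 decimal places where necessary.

x* = 4.1899, y* = 2.9549

Solve: √x = 2·p_y/p_x, so x*(p_x,p_y) = (2·p_y/p_x)², and y* = (M − p_x·x*)/p_y.
Plugging in: x* = (2·34.9/34.1)² = 4.1899, y* = 2.9549.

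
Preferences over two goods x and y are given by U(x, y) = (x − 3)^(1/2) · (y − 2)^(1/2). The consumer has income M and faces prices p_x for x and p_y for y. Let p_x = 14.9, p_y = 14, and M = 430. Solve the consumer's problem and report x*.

x* = 14.9899

MRS = (y−2)/(x−3). Tangency with p_x/p_y gives y−2 = (p_x/p_y)·(x−3).
After buying the subsistence bundle (3, 2), a share 0.5 of the remaining income goes to x: x* = 3 + 0.5·(M − 3p_x − 2p_y)/p_x.
Discretionary income = 430 − 3·14.9 − 2·14 = 357.3; x* = 3 + 0.5·357.3/14.9 = 14.9899.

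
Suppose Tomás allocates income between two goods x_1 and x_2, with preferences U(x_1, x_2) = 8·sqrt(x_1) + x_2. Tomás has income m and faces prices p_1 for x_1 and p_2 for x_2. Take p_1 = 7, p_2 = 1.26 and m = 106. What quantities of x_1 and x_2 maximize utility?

Set MRS = p_1/p_2: 4·x_1^(−1/2) = p_1/p_2.
Solve: √x_1 = 4·p_2/p_1, so x_1*(p_1,p_2) = (4·p_2/p_1)², and x_2* = (m − p_1·x_1*)/p_2.
Plugging in: x_1* = (4·1.26/7)² = 0.5184, x_2* = 81.247.

x_1* = 0.5184, x_2* = 81.247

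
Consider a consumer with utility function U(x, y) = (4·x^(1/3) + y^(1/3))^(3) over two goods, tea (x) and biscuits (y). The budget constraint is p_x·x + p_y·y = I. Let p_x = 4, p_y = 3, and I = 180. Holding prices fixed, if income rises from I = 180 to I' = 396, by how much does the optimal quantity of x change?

Δx* = 47.1889

From the CES first-order condition, 4·(y/x)^(2/3) = p_x/p_y.
Hence y/x = ((1/4)·p_x/p_y)^(1/(2/3)), i.e. raised to the 1.5 power.
Substitute y = (y/x)·x into the budget: x* = I/(p_x + p_y·(y/x)).
Numerically y/x = 0.19245, so x* = 180/(4 + 3·0.19245) = 39.3241.
At I' = 396: x* = 86.5129. Change: 86.5129 − 39.3241 = 47.1889.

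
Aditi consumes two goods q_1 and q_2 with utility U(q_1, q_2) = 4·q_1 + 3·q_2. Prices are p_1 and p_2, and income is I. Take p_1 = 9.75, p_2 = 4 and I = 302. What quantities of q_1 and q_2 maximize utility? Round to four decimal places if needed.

q_1* = 0, q_2* = 75.5

Perfect substitutes: compare marginal utility per dollar. 4/p_1 vs 3/p_2 → 0.4103 vs 0.75.
q_2 gives more utility per dollar, so spend all income on q_2: q_2* = I/p_2, q_1* = 0.
Numerically: q_1* = 0, q_2* = 75.5.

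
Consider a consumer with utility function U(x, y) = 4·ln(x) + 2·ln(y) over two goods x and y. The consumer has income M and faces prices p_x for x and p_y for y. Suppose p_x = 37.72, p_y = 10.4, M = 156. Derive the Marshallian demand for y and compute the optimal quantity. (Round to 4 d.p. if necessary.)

y* = 5

The MRS is 2·y/x. Set MRS = p_x/p_y.
Rearranging, p_y·y = (1/2)·p_x·x. Substituting into the budget gives p_x·x·(1 + (1/2)) = M.
Demand: x*(p_x,p_y,M) = 2/3·M/p_x and y* = 1/3·M/p_y.
At p_x=37.72, p_y=10.4, M=156: y* = 1/3·156/10.4 = 5.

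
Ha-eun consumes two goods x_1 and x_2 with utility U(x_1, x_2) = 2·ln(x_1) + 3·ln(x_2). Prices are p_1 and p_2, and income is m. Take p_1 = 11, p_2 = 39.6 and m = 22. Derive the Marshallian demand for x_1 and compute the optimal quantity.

Tangency: MRS = (2/3)·x_2/x_1 = p_1/p_2.
Rearranging, p_2·x_2 = (3/2)·p_1·x_1. Substituting into the budget gives p_1·x_1·(1 + (3/2)) = m.
Demand: x_1*(p_1,p_2,m) = 0.4·m/p_1 and x_2* = 0.6·m/p_2.
At p_1=11, p_2=39.6, m=22: x_1* = 0.4·22/11 = 0.8.

x_1* = 0.8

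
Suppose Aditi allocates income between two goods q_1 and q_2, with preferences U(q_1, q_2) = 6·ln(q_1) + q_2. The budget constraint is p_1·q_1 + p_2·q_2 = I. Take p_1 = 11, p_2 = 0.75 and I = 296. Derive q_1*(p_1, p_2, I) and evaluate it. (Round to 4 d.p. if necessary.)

Set MRS = p_1/p_2: (6/q_1)/1 = p_1/p_2.
So q_1*(p_1,p_2) = 6·p_2/p_1, independent of income; and q_2* = (I − 6·p_2)/p_2.
At the given prices: q_1* = 6·0.75/11 = 0.4091.

q_1* = 0.4091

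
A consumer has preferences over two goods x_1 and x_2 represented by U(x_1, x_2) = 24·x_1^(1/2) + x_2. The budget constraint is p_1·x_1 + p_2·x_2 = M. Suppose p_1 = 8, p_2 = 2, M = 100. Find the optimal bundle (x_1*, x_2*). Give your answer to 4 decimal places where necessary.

Utility is quasi-linear in x_2; the FOC for x_1 is 12/√x_1 = p_1/p_2.
Solve: √x_1 = 12·p_2/p_1, so x_1*(p_1,p_2) = (12·p_2/p_1)², and x_2* = (M − p_1·x_1*)/p_2.
Plugging in: x_1* = (12·2/8)² = 9, x_2* = 14.

x_1* = 9, x_2* = 14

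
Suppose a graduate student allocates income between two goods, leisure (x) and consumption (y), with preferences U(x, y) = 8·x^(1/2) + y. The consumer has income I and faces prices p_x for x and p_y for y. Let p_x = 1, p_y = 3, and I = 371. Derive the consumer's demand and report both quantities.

x* = 144, y* = 75.6667

MU_x = 4/√x, MU_y = 1. Tangency: 4/√x = p_x/p_y.
Thus x* = (4·p_y/p_x)² — independent of I — with the rest of income spent on y.
Plugging in: x* = (4·3/1)² = 144, y* = 75.6667.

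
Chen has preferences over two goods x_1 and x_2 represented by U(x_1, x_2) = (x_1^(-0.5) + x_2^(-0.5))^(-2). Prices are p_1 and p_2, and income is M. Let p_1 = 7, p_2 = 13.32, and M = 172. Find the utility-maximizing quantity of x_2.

From the CES first-order condition, (x_2/x_1)^(1.5) = p_1/p_2.
Hence x_2/x_1 = (p_1/p_2)^(1/(1.5)), i.e. raised to the 2/3 power.
With the ratio pinned down, the budget gives x_1* = M/(p_1 + p_2·(x_2/x_1)) and x_2* = (x_2/x_1)·x_1*.
Numerically x_2/x_1 = 0.651222, so x_1* = 172/(7 + 13.32·0.651222) = 10.9734 and x_2* = 0.651222·10.9734 = 7.1461.

x_2* = 7.1461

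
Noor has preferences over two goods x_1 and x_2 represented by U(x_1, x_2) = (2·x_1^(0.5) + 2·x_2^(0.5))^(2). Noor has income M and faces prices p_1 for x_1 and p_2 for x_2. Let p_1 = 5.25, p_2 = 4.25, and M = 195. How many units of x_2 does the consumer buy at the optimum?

x_2* = 25.356

MRS = MU_x_1/MU_x_2 = (x_2/x_1)^(0.5). Set equal to p_1/p_2.
Solve for the ratio: x_2/x_1 = [p_1/p_2]^(2).
With the ratio pinned down, the budget gives x_1* = M/(p_1 + p_2·(x_2/x_1)) and x_2* = (x_2/x_1)·x_1*.
Numerically x_2/x_1 = 1.525952, so x_1* = 195/(5.25 + 4.25·1.525952) = 16.6165 and x_2* = 1.525952·16.6165 = 25.356.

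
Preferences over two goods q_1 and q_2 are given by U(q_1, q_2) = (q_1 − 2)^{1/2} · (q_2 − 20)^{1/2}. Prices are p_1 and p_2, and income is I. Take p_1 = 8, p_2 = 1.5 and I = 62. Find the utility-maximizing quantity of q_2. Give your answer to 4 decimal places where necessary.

q_2* = 25.3333

This is Cobb-Douglas in (q_1−2, q_2−20): tangency gives 0.5·p_2·(q_2−20) = 0.5·p_1·(q_1−2).
After buying the subsistence bundle (2, 20), a share 0.5 of the remaining income goes to q_1: q_1* = 2 + 0.5·(I − 2p_1 − 20p_2)/p_1.
Discretionary income = 62 − 2·8 − 20·1.5 = 16; q_2* = 20 + 0.5·16/1.5 = 25.3333.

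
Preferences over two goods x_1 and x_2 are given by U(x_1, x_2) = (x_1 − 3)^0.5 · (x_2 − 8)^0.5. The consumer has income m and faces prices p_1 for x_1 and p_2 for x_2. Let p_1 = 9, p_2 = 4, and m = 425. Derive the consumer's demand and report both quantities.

This is Cobb-Douglas in (x_1−3, x_2−8): tangency gives 0.5·p_2·(x_2−8) = 0.5·p_1·(x_1−3).
After buying the subsistence bundle (3, 8), a share 0.5 of the remaining income goes to x_1: x_1* = 3 + 0.5·(m − 3p_1 − 8p_2)/p_1.
Discretionary income = 425 − 3·9 − 8·4 = 366; x_1* = 3 + 0.5·366/9 = 23.3333; x_2* = 8 + 0.5·366/4 = 53.75.

x_1* = 23.3333, x_2* = 53.75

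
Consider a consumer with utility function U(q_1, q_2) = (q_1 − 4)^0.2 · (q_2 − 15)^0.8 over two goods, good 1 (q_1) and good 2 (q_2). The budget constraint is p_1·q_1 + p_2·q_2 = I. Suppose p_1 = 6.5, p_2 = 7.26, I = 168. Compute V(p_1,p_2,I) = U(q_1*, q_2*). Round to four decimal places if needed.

V = 2.826

Let q_1' = q_1−4, q_2' = q_2−15. MRS = (1/4)·q_2'/q_1' = p_1/p_2.
Substituting into the budget: q_1* = 4 + 0.2·(I − 4·p_1 − 15·p_2)/p_1, and q_2* = 15 + 0.8·(…)/p_2.
Discretionary income = 168 − 4·6.5 − 15·7.26 = 33.1; q_1* = 4 + 0.2·33.1/6.5 = 5.0185; q_2* = 15 + 0.8·33.1/7.26 = 18.6474.
Utility at the optimum: U(5.0185, 18.6474) = 2.826.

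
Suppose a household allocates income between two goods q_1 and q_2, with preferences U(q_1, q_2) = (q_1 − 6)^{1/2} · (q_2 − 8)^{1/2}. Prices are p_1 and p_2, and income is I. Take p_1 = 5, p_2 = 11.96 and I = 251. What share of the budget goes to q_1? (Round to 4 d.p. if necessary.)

This is Cobb-Douglas in (q_1−6, q_2−8): tangency gives 0.5·p_2·(q_2−8) = 0.5·p_1·(q_1−6).
Substituting into the budget: q_1* = 6 + 0.5·(I − 6·p_1 − 8·p_2)/p_1, and q_2* = 8 + 0.5·(…)/p_2.
Discretionary income = 251 − 6·5 − 8·11.96 = 125.32; q_1* = 6 + 0.5·125.32/5 = 18.532; q_2* = 8 + 0.5·125.32/11.96 = 13.2391.
Expenditure on q_1: 5·18.532 = 92.66; share = 0.3692.

share on q_1 = 0.3692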